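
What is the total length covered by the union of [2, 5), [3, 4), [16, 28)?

Merged: [2, 5), [16, 28).
Lengths: 3 + 12 = 15.

15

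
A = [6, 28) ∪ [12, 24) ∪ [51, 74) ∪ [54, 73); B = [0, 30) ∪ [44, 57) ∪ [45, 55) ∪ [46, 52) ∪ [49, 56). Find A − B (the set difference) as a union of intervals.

[57, 74)

A, merged: [6, 28), [51, 74).
B, merged: [0, 30), [44, 57).
[6, 28) lies entirely inside B → drops out.
[51, 74) with B removed leaves [57, 74).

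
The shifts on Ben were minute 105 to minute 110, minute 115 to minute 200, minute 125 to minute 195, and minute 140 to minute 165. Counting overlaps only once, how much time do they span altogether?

Merged: minute 105 to minute 110, minute 115 to minute 200.
Lengths: 5 minutes + 85 minutes = 90 minutes.

90 minutes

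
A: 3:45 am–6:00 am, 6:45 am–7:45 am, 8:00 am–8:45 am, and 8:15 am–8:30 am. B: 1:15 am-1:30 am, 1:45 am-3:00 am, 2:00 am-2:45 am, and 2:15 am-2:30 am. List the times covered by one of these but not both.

1:15 am–1:30 am, 1:45 am–3:00 am, 3:45 am–6:00 am, 6:45 am–7:45 am, 8:00 am–8:45 am

Merge the first list: 3:45 am–6:00 am, 6:45 am–7:45 am, 8:00 am–8:45 am.
Merge the second list: 1:15 am–1:30 am, 1:45 am–3:00 am.
Only in the first: 3:45 am–6:00 am, 6:45 am–7:45 am, 8:00 am–8:45 am.
Only in the second: 1:15 am–1:30 am, 1:45 am–3:00 am.
Together these are the periods covered by exactly one.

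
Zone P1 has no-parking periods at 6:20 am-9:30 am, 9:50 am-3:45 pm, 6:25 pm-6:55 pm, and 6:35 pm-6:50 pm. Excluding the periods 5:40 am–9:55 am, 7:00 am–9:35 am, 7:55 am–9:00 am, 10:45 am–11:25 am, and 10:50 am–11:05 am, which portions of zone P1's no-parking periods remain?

A, merged: 6:20 am-9:30 am, 9:50 am-3:45 pm, 6:25 pm-6:55 pm.
B, merged: 5:40 am-9:55 am, 10:45 am-11:25 am.
6:20 am-9:30 am lies entirely inside B → drops out.
9:50 am-3:45 pm with B removed leaves 9:55 am-10:45 am, 11:25 am-3:45 pm.
6:25 pm-6:55 pm is untouched.

9:55 am-10:45 am, 11:25 am-3:45 pm, 6:25 pm-6:55 pm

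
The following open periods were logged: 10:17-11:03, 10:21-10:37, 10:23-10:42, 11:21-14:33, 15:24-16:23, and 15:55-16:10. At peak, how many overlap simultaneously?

Walk the sorted start/end points keeping a running depth.
The depth first hits 3 at 10:23.

3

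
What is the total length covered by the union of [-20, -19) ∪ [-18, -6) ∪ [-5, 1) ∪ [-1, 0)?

Merged: [-20, -19), [-18, -6), [-5, 1).
Lengths: 1 + 12 + 6 = 19.

19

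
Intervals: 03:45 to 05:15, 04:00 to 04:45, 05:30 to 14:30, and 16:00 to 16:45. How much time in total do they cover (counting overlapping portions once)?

Merged: 03:45–05:15, 05:30–14:30, 16:00–16:45.
Lengths: 1 h 30 min + 9 h + 45 min = 11 h 15 min.

11 h 15 min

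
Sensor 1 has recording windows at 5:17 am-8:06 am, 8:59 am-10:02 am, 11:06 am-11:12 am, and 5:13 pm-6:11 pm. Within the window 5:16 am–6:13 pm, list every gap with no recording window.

Covered (merged): 5:17 am–8:06 am, 8:59 am–10:02 am, 11:06 am–11:12 am, 5:13 pm–6:11 pm.
Uncovered inside 5:16 am–6:13 pm: 5:16 am–5:17 am, 8:06 am–8:59 am, 10:02 am–11:06 am, 11:12 am–5:13 pm, 6:11 pm–6:13 pm.

5:16 am–5:17 am, 8:06 am–8:59 am, 10:02 am–11:06 am, 11:12 am–5:13 pm, 6:11 pm–6:13 pm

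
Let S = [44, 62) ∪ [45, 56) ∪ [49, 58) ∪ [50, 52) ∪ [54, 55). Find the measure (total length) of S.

18

Merged: [44, 62).
Length: 18.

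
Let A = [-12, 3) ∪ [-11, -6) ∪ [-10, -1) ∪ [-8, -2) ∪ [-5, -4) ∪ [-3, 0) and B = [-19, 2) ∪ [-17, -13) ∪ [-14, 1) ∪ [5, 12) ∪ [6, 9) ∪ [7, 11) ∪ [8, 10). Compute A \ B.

A, merged: [-12, 3).
B, merged: [-19, 2), [5, 12).
[-12, 3) with B removed leaves [2, 3).

[2, 3)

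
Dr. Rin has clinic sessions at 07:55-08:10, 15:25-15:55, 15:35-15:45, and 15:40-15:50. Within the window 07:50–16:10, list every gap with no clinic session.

The merged coverage is 07:55-08:10, 15:25-15:55.
Complement within 07:50-16:10: 07:50-07:55, 08:10-15:25, 15:55-16:10.

07:50-07:55, 08:10-15:25, 15:55-16:10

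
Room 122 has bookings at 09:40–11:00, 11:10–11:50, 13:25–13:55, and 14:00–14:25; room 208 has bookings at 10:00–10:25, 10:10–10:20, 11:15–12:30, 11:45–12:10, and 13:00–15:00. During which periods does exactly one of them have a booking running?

Merge the second list: 10:00–10:25, 11:15–12:30, 13:00–15:00.
A \ B = 09:40–10:00, 10:25–11:00, 11:10–11:15.
B \ A = 11:50–12:30, 13:00–13:25, 13:55–14:00, 14:25–15:00.
Union of the two gives the symmetric difference.

09:40–10:00, 10:25–11:00, 11:10–11:15, 11:50–12:30, 13:00–13:25, 13:55–14:00, 14:25–15:00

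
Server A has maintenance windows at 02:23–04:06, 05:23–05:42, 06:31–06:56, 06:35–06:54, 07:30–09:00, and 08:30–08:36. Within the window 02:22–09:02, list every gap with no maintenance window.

02:22-02:23, 04:06-05:23, 05:42-06:31, 06:56-07:30, 09:00-09:02

The merged coverage is 02:23-04:06, 05:23-05:42, 06:31-06:56, 07:30-09:00.
Uncovered inside 02:22-09:02: 02:22-02:23, 04:06-05:23, 05:42-06:31, 06:56-07:30, 09:00-09:02.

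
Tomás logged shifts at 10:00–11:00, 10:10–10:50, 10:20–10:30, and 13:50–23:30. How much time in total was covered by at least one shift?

10 h 40 min

Merged: 10:00-11:00, 13:50-23:30.
Lengths: 1 h + 9 h 40 min = 10 h 40 min.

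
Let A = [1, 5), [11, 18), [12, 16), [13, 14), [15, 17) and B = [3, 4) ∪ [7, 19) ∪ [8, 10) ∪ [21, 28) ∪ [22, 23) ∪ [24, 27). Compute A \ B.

First set merges to [1, 5), [11, 18).
Second set merges to [3, 4), [7, 19), [21, 28).
[1, 5) \ B = [1, 3), [4, 5).
[11, 18): entirely removed.

[1, 3) ∪ [4, 5)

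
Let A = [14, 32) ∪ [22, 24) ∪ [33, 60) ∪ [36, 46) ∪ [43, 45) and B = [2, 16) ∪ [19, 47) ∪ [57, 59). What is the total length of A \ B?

Merge the first list: [14, 32), [33, 60).
A \ B = [16, 19), [47, 57), [59, 60).
Total: 3 + 10 + 1 = 14.

14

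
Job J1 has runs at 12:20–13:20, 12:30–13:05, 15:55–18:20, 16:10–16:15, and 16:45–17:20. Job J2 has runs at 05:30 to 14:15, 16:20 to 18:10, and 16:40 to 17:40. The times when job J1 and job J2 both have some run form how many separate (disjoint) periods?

Merge the first list: 12:20-13:20, 15:55-18:20.
Merge the second list: 05:30-14:15, 16:20-18:10.
A ∩ B = 12:20-13:20, 16:20-18:10.
That is 2 disjoint pieces.

2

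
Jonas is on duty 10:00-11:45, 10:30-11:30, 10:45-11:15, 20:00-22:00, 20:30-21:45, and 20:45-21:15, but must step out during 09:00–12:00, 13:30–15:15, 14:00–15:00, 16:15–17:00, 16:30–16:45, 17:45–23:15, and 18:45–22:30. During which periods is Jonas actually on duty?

First set merges to 10:00–11:45, 20:00–22:00.
Second set merges to 09:00–12:00, 13:30–15:15, 16:15–17:00, 17:45–23:15.
10:00–11:45 lies entirely inside B → drops out.
20:00–22:00 lies entirely inside B → drops out.

none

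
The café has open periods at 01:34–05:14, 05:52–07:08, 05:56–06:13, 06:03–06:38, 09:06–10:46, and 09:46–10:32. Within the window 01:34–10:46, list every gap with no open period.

05:14–05:52, 07:08–09:06

The merged coverage is 01:34–05:14, 05:52–07:08, 09:06–10:46.
Complement within 01:34–10:46: 05:14–05:52, 07:08–09:06.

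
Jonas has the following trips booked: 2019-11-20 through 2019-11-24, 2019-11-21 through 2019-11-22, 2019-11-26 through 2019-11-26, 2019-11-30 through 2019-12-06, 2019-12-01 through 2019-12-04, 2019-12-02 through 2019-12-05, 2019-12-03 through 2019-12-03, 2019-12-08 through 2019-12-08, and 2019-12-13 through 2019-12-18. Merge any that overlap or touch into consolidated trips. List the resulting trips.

2019-11-21 through 2019-11-22 overlaps/touches 2019-11-20 through 2019-11-24 → extend to 2019-11-20 through 2019-11-24.
2019-11-26 through 2019-11-26 is disjoint → start new block.
2019-11-30 through 2019-12-06 is disjoint → start new block.
2019-12-01 through 2019-12-04 overlaps/touches 2019-11-30 through 2019-12-06 → extend to 2019-11-30 through 2019-12-06.
2019-12-02 through 2019-12-05 overlaps/touches 2019-11-30 through 2019-12-06 → extend to 2019-11-30 through 2019-12-06.
2019-12-03 through 2019-12-03 overlaps/touches 2019-11-30 through 2019-12-06 → extend to 2019-11-30 through 2019-12-06.
2019-12-08 through 2019-12-08 is disjoint → start new block.
2019-12-13 through 2019-12-18 is disjoint → start new block.

2019-11-20 through 2019-11-24, 2019-11-26 through 2019-11-26, 2019-11-30 through 2019-12-06, 2019-12-08 through 2019-12-08, 2019-12-13 through 2019-12-18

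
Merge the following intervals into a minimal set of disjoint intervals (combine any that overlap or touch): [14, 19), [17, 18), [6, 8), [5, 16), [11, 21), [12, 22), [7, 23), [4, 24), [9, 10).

Sort by start: [4, 24), [5, 16), [6, 8), [7, 23), [9, 10), [11, 21), [12, 22), [14, 19), [17, 18).
[5, 16) overlaps/touches [4, 24) → extend to [4, 24).
[6, 8) overlaps/touches [4, 24) → extend to [4, 24).
[7, 23) overlaps/touches [4, 24) → extend to [4, 24).
[9, 10) overlaps/touches [4, 24) → extend to [4, 24).
[11, 21) overlaps/touches [4, 24) → extend to [4, 24).
[12, 22) overlaps/touches [4, 24) → extend to [4, 24).
[14, 19) overlaps/touches [4, 24) → extend to [4, 24).
[17, 18) overlaps/touches [4, 24) → extend to [4, 24).

[4, 24)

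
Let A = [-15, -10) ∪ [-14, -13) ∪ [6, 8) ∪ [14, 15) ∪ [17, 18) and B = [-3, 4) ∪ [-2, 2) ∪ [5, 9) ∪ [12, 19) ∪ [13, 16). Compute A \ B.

[-15, -10)

A, merged: [-15, -10), [6, 8), [14, 15), [17, 18).
B, merged: [-3, 4), [5, 9), [12, 19).
[-15, -10): nothing removed.
[6, 8): entirely removed.
[14, 15): entirely removed.
[17, 18): entirely removed.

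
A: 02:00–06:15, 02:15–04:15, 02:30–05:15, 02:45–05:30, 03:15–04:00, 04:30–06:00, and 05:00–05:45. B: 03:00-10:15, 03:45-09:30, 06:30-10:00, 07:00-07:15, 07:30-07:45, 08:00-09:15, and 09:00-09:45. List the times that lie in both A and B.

03:00-06:15

A, merged: 02:00-06:15.
B, merged: 03:00-10:15.
02:00-06:15 meets the second set on 03:00-06:15.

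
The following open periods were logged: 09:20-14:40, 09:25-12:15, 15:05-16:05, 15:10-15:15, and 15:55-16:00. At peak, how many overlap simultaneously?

At 09:25, 2 of the intervals are simultaneously active.
No point has more.

2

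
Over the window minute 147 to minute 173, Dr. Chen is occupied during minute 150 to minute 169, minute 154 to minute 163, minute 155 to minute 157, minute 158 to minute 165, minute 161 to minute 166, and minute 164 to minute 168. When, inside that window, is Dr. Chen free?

Covered (merged): minute 150 to minute 169.
Complement within minute 147 to minute 173: minute 147 to minute 150, minute 169 to minute 173.

minute 147 to minute 150, minute 169 to minute 173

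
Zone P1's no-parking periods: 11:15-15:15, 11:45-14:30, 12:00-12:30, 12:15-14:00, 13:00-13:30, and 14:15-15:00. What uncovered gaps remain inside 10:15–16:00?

10:15–11:15, 15:15–16:00

Covered (merged): 11:15–15:15.
Uncovered inside 10:15–16:00: 10:15–11:15, 15:15–16:00.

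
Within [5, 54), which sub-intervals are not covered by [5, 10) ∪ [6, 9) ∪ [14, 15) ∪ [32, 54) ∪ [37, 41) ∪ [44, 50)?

The merged coverage is [5, 10), [14, 15), [32, 54).
Complement within [5, 54): [10, 14), [15, 32).

[10, 14) ∪ [15, 32)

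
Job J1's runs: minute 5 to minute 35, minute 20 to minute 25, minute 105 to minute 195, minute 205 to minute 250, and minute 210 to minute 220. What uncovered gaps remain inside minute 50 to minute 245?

Covered (merged): minute 5 to minute 35, minute 105 to minute 195, minute 205 to minute 250.
Complement within minute 50 to minute 245: minute 50 to minute 105, minute 195 to minute 205.

minute 50 to minute 105, minute 195 to minute 205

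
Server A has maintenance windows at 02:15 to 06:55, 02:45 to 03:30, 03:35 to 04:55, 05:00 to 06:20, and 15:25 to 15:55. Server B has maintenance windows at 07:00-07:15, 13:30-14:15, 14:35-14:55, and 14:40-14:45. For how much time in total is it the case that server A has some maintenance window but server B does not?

A, merged: 02:15–06:55, 15:25–15:55.
B, merged: 07:00–07:15, 13:30–14:15, 14:35–14:55.
A \ B = 02:15–06:55, 15:25–15:55.
Total: 4 h 40 min + 30 min = 5 h 10 min.

5 h 10 min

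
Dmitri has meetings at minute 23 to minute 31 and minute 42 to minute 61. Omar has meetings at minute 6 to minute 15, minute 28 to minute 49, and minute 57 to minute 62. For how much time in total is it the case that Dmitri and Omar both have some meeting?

14 minutes

A ∩ B = minute 28 to minute 31, minute 42 to minute 49, minute 57 to minute 61.
Total: 3 minutes + 7 minutes + 4 minutes = 14 minutes.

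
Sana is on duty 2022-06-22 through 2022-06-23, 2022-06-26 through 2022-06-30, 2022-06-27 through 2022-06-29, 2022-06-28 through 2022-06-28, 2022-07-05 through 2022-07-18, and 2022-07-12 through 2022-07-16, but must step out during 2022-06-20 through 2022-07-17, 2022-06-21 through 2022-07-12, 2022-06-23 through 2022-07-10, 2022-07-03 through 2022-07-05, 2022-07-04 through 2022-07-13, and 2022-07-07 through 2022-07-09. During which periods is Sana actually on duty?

A, merged: 2022-06-22 through 2022-06-23, 2022-06-26 through 2022-06-30, 2022-07-05 through 2022-07-18.
B, merged: 2022-06-20 through 2022-07-17.
2022-06-22 through 2022-06-23: entirely removed.
2022-06-26 through 2022-06-30: entirely removed.
2022-07-05 through 2022-07-18 \ B = 2022-07-18 through 2022-07-18.

2022-07-18 through 2022-07-18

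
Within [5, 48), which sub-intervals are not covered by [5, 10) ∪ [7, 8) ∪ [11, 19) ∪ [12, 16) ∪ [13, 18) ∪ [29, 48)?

The merged coverage is [5, 10), [11, 19), [29, 48).
Uncovered inside [5, 48): [10, 11), [19, 29).

[10, 11) ∪ [19, 29)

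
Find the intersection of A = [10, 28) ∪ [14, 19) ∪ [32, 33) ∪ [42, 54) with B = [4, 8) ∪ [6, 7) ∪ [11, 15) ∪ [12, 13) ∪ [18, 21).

[11, 15) ∪ [18, 21)

A, merged: [10, 28), [32, 33), [42, 54).
B, merged: [4, 8), [11, 15), [18, 21).
[10, 28) ∩ B → [11, 15), [18, 21).
[32, 33) meets no B interval.
[42, 54) meets no B interval.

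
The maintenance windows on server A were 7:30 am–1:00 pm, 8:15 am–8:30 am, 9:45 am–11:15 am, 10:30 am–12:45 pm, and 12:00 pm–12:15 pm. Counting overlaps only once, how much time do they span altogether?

5 h 30 min

Merged: 7:30 am–1:00 pm.
Length: 5 h 30 min.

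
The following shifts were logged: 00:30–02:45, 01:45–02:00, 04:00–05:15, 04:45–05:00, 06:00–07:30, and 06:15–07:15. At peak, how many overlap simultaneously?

2

Walk the sorted start/end points keeping a running depth.
The depth first hits 2 at 01:45.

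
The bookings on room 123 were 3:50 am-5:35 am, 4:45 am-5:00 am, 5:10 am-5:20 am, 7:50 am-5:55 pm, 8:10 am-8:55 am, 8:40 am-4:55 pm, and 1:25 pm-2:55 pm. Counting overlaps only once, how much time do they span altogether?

Merged: 3:50 am-5:35 am, 7:50 am-5:55 pm.
Lengths: 1 h 45 min + 10 h 5 min = 11 h 50 min.

11 h 50 min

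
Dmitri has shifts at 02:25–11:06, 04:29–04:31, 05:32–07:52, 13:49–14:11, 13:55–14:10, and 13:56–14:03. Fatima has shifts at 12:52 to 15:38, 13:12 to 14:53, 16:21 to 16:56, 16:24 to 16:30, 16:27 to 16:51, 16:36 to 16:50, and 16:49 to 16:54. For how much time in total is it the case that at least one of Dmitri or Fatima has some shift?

Merge the first list: 02:25–11:06, 13:49–14:11.
Merge the second list: 12:52–15:38, 16:21–16:56.
A ∪ B = 02:25–11:06, 12:52–15:38, 16:21–16:56.
Total: 8 h 41 min + 2 h 46 min + 35 min = 12 h 2 min.

12 h 2 min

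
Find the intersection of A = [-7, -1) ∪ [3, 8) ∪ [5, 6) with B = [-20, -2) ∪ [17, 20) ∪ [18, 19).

[-7, -2)

A, merged: [-7, -1), [3, 8).
B, merged: [-20, -2), [17, 20).
[-7, -1) meets the second set on [-7, -2).
[3, 8): no overlap with the second set.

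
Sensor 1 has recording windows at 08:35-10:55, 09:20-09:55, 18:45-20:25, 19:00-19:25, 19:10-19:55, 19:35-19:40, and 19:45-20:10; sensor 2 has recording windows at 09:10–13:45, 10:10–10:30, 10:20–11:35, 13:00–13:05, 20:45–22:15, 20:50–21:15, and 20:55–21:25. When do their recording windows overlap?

09:10–10:55

A, merged: 08:35–10:55, 18:45–20:25.
B, merged: 09:10–13:45, 20:45–22:15.
08:35–10:55 ∩ B → 09:10–10:55.
18:45–20:25 meets no B interval.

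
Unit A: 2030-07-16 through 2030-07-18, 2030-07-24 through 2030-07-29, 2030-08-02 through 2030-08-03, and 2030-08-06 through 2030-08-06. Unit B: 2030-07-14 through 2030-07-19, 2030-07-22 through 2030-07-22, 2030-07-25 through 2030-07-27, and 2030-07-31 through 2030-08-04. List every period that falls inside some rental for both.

2030-07-16 through 2030-07-18 meets the second set on 2030-07-16 through 2030-07-18.
2030-07-24 through 2030-07-29 meets the second set on 2030-07-25 through 2030-07-27.
2030-08-02 through 2030-08-03 meets the second set on 2030-08-02 through 2030-08-03.
2030-08-06 through 2030-08-06: no overlap with the second set.

2030-07-16 through 2030-07-18, 2030-07-25 through 2030-07-27, 2030-08-02 through 2030-08-03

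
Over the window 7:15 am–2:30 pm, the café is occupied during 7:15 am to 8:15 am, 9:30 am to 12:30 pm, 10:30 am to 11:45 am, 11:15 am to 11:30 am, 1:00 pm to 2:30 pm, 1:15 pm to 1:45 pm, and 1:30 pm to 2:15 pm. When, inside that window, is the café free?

8:15 am–9:30 am, 12:30 pm–1:00 pm

The merged coverage is 7:15 am–8:15 am, 9:30 am–12:30 pm, 1:00 pm–2:30 pm.
Uncovered inside 7:15 am–2:30 pm: 8:15 am–9:30 am, 12:30 pm–1:00 pm.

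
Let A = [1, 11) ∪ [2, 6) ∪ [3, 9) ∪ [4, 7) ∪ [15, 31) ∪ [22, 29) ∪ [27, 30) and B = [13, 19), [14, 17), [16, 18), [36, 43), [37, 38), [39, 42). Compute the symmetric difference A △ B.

[1, 11) ∪ [13, 15) ∪ [19, 31) ∪ [36, 43)

A, merged: [1, 11), [15, 31).
B, merged: [13, 19), [36, 43).
A \ B = [1, 11), [19, 31).
B \ A = [13, 15), [36, 43).
Union of the two gives the symmetric difference.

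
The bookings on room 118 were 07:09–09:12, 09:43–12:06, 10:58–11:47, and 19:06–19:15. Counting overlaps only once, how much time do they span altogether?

4 h 35 min

Merged: 07:09-09:12, 09:43-12:06, 19:06-19:15.
Lengths: 2 h 3 min + 2 h 23 min + 9 min = 4 h 35 min.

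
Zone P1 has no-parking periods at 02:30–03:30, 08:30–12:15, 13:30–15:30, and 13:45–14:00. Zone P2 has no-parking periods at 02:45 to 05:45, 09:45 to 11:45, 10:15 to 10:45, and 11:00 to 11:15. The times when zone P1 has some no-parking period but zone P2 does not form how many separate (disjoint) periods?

4

A, merged: 02:30–03:30, 08:30–12:15, 13:30–15:30.
B, merged: 02:45–05:45, 09:45–11:45.
A \ B = 02:30–02:45, 08:30–09:45, 11:45–12:15, 13:30–15:30.
That is 4 disjoint pieces.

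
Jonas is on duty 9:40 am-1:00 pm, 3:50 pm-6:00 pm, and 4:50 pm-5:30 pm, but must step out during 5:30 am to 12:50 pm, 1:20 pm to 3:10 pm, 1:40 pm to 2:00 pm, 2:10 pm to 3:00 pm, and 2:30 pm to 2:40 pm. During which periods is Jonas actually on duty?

12:50 pm-1:00 pm, 3:50 pm-6:00 pm

First set merges to 9:40 am-1:00 pm, 3:50 pm-6:00 pm.
Second set merges to 5:30 am-12:50 pm, 1:20 pm-3:10 pm.
9:40 am-1:00 pm minus B → 12:50 pm-1:00 pm.
3:50 pm-6:00 pm: no B overlap → unchanged.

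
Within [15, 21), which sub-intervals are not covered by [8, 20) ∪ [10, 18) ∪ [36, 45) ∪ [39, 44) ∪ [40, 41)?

Covered (merged): [8, 20), [36, 45).
Uncovered inside [15, 21): [20, 21).

[20, 21)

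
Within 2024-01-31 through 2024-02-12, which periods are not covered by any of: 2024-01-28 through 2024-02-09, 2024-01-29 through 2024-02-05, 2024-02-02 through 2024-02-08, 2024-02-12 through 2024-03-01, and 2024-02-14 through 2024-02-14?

The merged coverage is 2024-01-28 through 2024-02-09, 2024-02-12 through 2024-03-01.
Uncovered inside 2024-01-31 through 2024-02-12: 2024-02-10 through 2024-02-11.

2024-02-10 through 2024-02-11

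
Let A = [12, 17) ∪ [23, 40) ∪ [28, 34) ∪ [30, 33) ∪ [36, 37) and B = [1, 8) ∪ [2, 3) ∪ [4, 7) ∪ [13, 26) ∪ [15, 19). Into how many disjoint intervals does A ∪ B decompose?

Merge the first list: [12, 17), [23, 40).
Merge the second list: [1, 8), [13, 26).
A ∪ B = [1, 8), [12, 40).
That is 2 disjoint pieces.

2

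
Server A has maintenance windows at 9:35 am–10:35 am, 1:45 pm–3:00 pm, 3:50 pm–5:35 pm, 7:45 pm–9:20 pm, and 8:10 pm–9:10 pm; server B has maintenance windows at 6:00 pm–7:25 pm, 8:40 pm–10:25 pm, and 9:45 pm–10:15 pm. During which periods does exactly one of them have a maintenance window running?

9:35 am–10:35 am, 1:45 pm–3:00 pm, 3:50 pm–5:35 pm, 6:00 pm–7:25 pm, 7:45 pm–8:40 pm, 9:20 pm–10:25 pm

First set merges to 9:35 am–10:35 am, 1:45 pm–3:00 pm, 3:50 pm–5:35 pm, 7:45 pm–9:20 pm.
Second set merges to 6:00 pm–7:25 pm, 8:40 pm–10:25 pm.
Only in the first: 9:35 am–10:35 am, 1:45 pm–3:00 pm, 3:50 pm–5:35 pm, 7:45 pm–8:40 pm.
Only in the second: 6:00 pm–7:25 pm, 9:20 pm–10:25 pm.
Together these are the periods covered by exactly one.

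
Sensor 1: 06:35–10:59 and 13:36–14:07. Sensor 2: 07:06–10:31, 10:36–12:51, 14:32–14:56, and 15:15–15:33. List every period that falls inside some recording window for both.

06:35-10:59 meets the second set on 07:06-10:31, 10:36-10:59.
13:36-14:07: no overlap with the second set.

07:06-10:31, 10:36-10:59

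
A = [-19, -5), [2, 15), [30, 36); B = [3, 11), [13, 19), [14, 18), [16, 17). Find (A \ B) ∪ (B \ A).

Merge the second list: [3, 11), [13, 19).
A \ B = [-19, -5), [2, 3), [11, 13), [30, 36).
B \ A = [15, 19).
Union of the two gives the symmetric difference.

[-19, -5) ∪ [2, 3) ∪ [11, 13) ∪ [15, 19) ∪ [30, 36)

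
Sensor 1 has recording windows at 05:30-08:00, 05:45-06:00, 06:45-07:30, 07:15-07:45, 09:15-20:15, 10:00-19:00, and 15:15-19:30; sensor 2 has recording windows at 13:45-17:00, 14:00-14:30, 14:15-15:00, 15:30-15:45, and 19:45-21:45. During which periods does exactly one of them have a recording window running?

05:30–08:00, 09:15–13:45, 17:00–19:45, 20:15–21:45

A, merged: 05:30–08:00, 09:15–20:15.
B, merged: 13:45–17:00, 19:45–21:45.
Only in the first: 05:30–08:00, 09:15–13:45, 17:00–19:45.
Only in the second: 20:15–21:45.
Together these are the periods covered by exactly one.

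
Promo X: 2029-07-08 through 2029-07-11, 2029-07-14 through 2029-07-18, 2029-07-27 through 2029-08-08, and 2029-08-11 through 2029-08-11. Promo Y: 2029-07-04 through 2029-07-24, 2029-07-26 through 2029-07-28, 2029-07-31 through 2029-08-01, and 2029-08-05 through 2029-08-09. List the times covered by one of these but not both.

2029-07-04 through 2029-07-07, 2029-07-12 through 2029-07-13, 2029-07-19 through 2029-07-24, 2029-07-26 through 2029-07-26, 2029-07-29 through 2029-07-30, 2029-08-02 through 2029-08-04, 2029-08-09 through 2029-08-09, 2029-08-11 through 2029-08-11

Only in the first: 2029-07-29 through 2029-07-30, 2029-08-02 through 2029-08-04, 2029-08-11 through 2029-08-11.
Only in the second: 2029-07-04 through 2029-07-07, 2029-07-12 through 2029-07-13, 2029-07-19 through 2029-07-24, 2029-07-26 through 2029-07-26, 2029-08-09 through 2029-08-09.
Together these are the periods covered by exactly one.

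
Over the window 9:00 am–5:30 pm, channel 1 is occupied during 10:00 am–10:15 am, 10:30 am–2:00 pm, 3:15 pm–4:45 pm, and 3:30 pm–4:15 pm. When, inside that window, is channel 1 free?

Covered (merged): 10:00 am–10:15 am, 10:30 am–2:00 pm, 3:15 pm–4:45 pm.
Gaps within 9:00 am–5:30 pm: 9:00 am–10:00 am, 10:15 am–10:30 am, 2:00 pm–3:15 pm, 4:45 pm–5:30 pm.

9:00 am–10:00 am, 10:15 am–10:30 am, 2:00 pm–3:15 pm, 4:45 pm–5:30 pm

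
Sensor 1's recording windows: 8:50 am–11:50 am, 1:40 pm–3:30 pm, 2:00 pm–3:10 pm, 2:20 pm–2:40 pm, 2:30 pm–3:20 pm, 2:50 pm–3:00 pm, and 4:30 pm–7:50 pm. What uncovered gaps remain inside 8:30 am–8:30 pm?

After merging, the occupied span is 8:50 am–11:50 am, 1:40 pm–3:30 pm, 4:30 pm–7:50 pm.
Gaps within 8:30 am–8:30 pm: 8:30 am–8:50 am, 11:50 am–1:40 pm, 3:30 pm–4:30 pm, 7:50 pm–8:30 pm.

8:30 am–8:50 am, 11:50 am–1:40 pm, 3:30 pm–4:30 pm, 7:50 pm–8:30 pm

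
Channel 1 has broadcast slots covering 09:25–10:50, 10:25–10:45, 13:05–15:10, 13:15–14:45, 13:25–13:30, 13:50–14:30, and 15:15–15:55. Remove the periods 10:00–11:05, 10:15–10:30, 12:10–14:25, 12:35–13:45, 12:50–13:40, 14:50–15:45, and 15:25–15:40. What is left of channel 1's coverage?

A, merged: 09:25–10:50, 13:05–15:10, 15:15–15:55.
B, merged: 10:00–11:05, 12:10–14:25, 14:50–15:45.
09:25–10:50 minus B → 09:25–10:00.
13:05–15:10 minus B → 14:25–14:50.
15:15–15:55 minus B → 15:45–15:55.

09:25–10:00, 14:25–14:50, 15:45–15:55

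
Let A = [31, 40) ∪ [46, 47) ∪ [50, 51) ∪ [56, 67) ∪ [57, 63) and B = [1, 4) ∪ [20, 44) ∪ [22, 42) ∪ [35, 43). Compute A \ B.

[46, 47) ∪ [50, 51) ∪ [56, 67)

Merge the first list: [31, 40), [46, 47), [50, 51), [56, 67).
Merge the second list: [1, 4), [20, 44).
[31, 40) lies entirely inside B → drops out.
[46, 47) is untouched.
[50, 51) is untouched.
[56, 67) is untouched.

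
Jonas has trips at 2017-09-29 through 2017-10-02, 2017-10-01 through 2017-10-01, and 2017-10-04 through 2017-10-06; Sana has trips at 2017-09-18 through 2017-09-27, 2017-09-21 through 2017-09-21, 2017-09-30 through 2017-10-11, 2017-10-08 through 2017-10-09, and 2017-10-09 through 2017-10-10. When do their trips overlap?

2017-09-30 through 2017-10-02, 2017-10-04 through 2017-10-06

A, merged: 2017-09-29 through 2017-10-02, 2017-10-04 through 2017-10-06.
B, merged: 2017-09-18 through 2017-09-27, 2017-09-30 through 2017-10-11.
2017-09-29 through 2017-10-02 ∩ B → 2017-09-30 through 2017-10-02.
2017-10-04 through 2017-10-06 ∩ B → 2017-10-04 through 2017-10-06.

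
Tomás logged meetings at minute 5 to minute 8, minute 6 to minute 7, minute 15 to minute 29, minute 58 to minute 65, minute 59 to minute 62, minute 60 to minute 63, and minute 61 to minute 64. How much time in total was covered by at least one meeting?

Merged: minute 5 to minute 8, minute 15 to minute 29, minute 58 to minute 65.
Lengths: 3 minutes + 14 minutes + 7 minutes = 24 minutes.

24 minutes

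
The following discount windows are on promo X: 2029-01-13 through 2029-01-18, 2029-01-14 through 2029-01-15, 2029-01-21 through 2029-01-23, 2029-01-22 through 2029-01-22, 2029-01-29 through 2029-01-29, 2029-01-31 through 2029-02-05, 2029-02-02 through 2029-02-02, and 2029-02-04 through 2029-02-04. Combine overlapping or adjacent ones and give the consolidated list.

2029-01-13 through 2029-01-18, 2029-01-21 through 2029-01-23, 2029-01-29 through 2029-01-29, 2029-01-31 through 2029-02-05

2029-01-14 through 2029-01-15 overlaps/touches 2029-01-13 through 2029-01-18 → extend to 2029-01-13 through 2029-01-18.
2029-01-21 through 2029-01-23 is disjoint → start new block.
2029-01-22 through 2029-01-22 overlaps/touches 2029-01-21 through 2029-01-23 → extend to 2029-01-21 through 2029-01-23.
2029-01-29 through 2029-01-29 is disjoint → start new block.
2029-01-31 through 2029-02-05 is disjoint → start new block.
2029-02-02 through 2029-02-02 overlaps/touches 2029-01-31 through 2029-02-05 → extend to 2029-01-31 through 2029-02-05.
2029-02-04 through 2029-02-04 overlaps/touches 2029-01-31 through 2029-02-05 → extend to 2029-01-31 through 2029-02-05.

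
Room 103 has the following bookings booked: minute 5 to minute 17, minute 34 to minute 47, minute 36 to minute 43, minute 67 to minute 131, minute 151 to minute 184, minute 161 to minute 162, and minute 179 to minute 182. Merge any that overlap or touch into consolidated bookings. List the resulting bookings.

minute 5 to minute 17, minute 34 to minute 47, minute 67 to minute 131, minute 151 to minute 184

minute 34 to minute 47 is disjoint → start new block.
minute 36 to minute 43 overlaps/touches minute 34 to minute 47 → extend to minute 34 to minute 47.
minute 67 to minute 131 is disjoint → start new block.
minute 151 to minute 184 is disjoint → start new block.
minute 161 to minute 162 overlaps/touches minute 151 to minute 184 → extend to minute 151 to minute 184.
minute 179 to minute 182 overlaps/touches minute 151 to minute 184 → extend to minute 151 to minute 184.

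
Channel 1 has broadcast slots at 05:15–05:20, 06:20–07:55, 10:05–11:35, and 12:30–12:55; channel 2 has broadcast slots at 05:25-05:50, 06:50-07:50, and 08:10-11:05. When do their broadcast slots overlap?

06:50–07:50, 10:05–11:05

05:15–05:20 meets no B interval.
06:20–07:55 ∩ B → 06:50–07:50.
10:05–11:35 ∩ B → 10:05–11:05.
12:30–12:55 meets no B interval.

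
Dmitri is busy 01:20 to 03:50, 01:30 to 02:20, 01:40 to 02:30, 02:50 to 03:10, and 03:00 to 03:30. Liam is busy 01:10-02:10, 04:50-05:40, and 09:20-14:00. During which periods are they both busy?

01:20–02:10

Merge the first list: 01:20–03:50.
01:20–03:50 overlaps B on 01:20–02:10.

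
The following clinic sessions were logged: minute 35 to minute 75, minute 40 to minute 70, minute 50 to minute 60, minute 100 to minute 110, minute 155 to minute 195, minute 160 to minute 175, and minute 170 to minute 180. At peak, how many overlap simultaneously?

Walk the sorted start/end points keeping a running depth.
The depth first hits 3 at minute 50.

3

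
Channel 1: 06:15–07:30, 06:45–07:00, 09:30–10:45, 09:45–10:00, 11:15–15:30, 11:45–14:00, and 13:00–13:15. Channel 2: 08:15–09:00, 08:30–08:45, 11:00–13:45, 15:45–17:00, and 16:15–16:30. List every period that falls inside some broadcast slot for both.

11:15-13:45

A, merged: 06:15-07:30, 09:30-10:45, 11:15-15:30.
B, merged: 08:15-09:00, 11:00-13:45, 15:45-17:00.
06:15-07:30 falls entirely outside B.
09:30-10:45 falls entirely outside B.
11:15-15:30 overlaps B on 11:15-13:45.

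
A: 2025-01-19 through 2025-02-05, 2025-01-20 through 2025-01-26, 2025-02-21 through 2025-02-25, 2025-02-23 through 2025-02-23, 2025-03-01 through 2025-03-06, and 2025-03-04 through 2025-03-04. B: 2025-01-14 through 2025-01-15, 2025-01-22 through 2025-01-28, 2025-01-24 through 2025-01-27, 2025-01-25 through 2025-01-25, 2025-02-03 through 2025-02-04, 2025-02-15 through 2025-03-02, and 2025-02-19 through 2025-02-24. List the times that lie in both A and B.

First set merges to 2025-01-19 through 2025-02-05, 2025-02-21 through 2025-02-25, 2025-03-01 through 2025-03-06.
Second set merges to 2025-01-14 through 2025-01-15, 2025-01-22 through 2025-01-28, 2025-02-03 through 2025-02-04, 2025-02-15 through 2025-03-02.
2025-01-19 through 2025-02-05 overlaps B on 2025-01-22 through 2025-01-28, 2025-02-03 through 2025-02-04.
2025-02-21 through 2025-02-25 overlaps B on 2025-02-21 through 2025-02-25.
2025-03-01 through 2025-03-06 overlaps B on 2025-03-01 through 2025-03-02.

2025-01-22 through 2025-01-28, 2025-02-03 through 2025-02-04, 2025-02-21 through 2025-02-25, 2025-03-01 through 2025-03-02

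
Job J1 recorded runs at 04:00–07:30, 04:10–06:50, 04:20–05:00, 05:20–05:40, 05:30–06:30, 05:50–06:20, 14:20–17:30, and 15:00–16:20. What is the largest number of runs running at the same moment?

Walk the sorted start/end points keeping a running depth.
The depth first hits 4 at 05:30.

4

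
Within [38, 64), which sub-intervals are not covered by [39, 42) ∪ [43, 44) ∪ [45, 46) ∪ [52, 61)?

[38, 39) ∪ [42, 43) ∪ [44, 45) ∪ [46, 52) ∪ [61, 64)

Covered (merged): [39, 42), [43, 44), [45, 46), [52, 61).
Complement within [38, 64): [38, 39), [42, 43), [44, 45), [46, 52), [61, 64).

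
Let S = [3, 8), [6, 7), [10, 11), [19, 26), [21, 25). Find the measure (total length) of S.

13

Merged: [3, 8), [10, 11), [19, 26).
Lengths: 5 + 1 + 7 = 13.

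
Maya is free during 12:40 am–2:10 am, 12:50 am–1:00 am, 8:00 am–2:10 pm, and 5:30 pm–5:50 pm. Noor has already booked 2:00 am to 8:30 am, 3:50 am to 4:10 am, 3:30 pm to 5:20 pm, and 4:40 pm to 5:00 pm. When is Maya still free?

First set merges to 12:40 am–2:10 am, 8:00 am–2:10 pm, 5:30 pm–5:50 pm.
Second set merges to 2:00 am–8:30 am, 3:30 pm–5:20 pm.
12:40 am–2:10 am minus B → 12:40 am–2:00 am.
8:00 am–2:10 pm minus B → 8:30 am–2:10 pm.
5:30 pm–5:50 pm: no B overlap → unchanged.

12:40 am–2:00 am, 8:30 am–2:10 pm, 5:30 pm–5:50 pm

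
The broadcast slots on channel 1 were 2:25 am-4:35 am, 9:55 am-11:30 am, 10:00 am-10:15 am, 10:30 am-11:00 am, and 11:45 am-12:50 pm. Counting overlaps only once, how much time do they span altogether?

4 h 50 min

Merged: 2:25 am-4:35 am, 9:55 am-11:30 am, 11:45 am-12:50 pm.
Lengths: 2 h 10 min + 1 h 35 min + 1 h 5 min = 4 h 50 min.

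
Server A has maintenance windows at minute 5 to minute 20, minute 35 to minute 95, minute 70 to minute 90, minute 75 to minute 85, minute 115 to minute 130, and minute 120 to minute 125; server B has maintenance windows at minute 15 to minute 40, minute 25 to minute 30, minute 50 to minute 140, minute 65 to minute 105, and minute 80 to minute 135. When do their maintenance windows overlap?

minute 15 to minute 20, minute 35 to minute 40, minute 50 to minute 95, minute 115 to minute 130

A, merged: minute 5 to minute 20, minute 35 to minute 95, minute 115 to minute 130.
B, merged: minute 15 to minute 40, minute 50 to minute 140.
minute 5 to minute 20 overlaps B on minute 15 to minute 20.
minute 35 to minute 95 overlaps B on minute 35 to minute 40, minute 50 to minute 95.
minute 115 to minute 130 overlaps B on minute 115 to minute 130.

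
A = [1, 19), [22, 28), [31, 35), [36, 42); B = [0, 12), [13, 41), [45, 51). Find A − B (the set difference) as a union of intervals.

[1, 19) minus B → [12, 13).
[22, 28): fully covered by B → removed.
[31, 35): fully covered by B → removed.
[36, 42) minus B → [41, 42).

[12, 13) ∪ [41, 42)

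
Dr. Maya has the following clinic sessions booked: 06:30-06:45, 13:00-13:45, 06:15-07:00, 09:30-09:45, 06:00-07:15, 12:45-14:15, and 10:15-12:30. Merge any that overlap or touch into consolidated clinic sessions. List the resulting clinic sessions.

06:00–07:15, 09:30–09:45, 10:15–12:30, 12:45–14:15

Sort by start: 06:00–07:15, 06:15–07:00, 06:30–06:45, 09:30–09:45, 10:15–12:30, 12:45–14:15, 13:00–13:45.
06:15–07:00 overlaps/touches 06:00–07:15 → extend to 06:00–07:15.
06:30–06:45 overlaps/touches 06:00–07:15 → extend to 06:00–07:15.
09:30–09:45 is disjoint → start new block.
10:15–12:30 is disjoint → start new block.
12:45–14:15 is disjoint → start new block.
13:00–13:45 overlaps/touches 12:45–14:15 → extend to 12:45–14:15.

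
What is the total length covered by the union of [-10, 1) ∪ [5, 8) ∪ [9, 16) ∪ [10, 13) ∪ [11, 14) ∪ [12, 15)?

21

Merged: [-10, 1), [5, 8), [9, 16).
Lengths: 11 + 3 + 7 = 21.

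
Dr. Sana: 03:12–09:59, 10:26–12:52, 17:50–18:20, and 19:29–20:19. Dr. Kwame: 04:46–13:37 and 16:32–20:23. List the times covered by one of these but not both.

03:12–04:46, 09:59–10:26, 12:52–13:37, 16:32–17:50, 18:20–19:29, 20:19–20:23

Only in the first: 03:12–04:46.
Only in the second: 09:59–10:26, 12:52–13:37, 16:32–17:50, 18:20–19:29, 20:19–20:23.
Together these are the periods covered by exactly one.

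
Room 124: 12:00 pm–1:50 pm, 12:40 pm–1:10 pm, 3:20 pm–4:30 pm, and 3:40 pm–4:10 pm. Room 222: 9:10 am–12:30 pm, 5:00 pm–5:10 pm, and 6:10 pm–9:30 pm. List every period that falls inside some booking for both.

First set merges to 12:00 pm–1:50 pm, 3:20 pm–4:30 pm.
12:00 pm–1:50 pm ∩ B → 12:00 pm–12:30 pm.
3:20 pm–4:30 pm meets no B interval.

12:00 pm–12:30 pm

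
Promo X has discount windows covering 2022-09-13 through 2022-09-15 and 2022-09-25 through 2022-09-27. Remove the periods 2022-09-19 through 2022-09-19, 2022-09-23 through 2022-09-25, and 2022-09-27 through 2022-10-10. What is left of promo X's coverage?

2022-09-13 through 2022-09-15, 2022-09-26 through 2022-09-26

2022-09-13 through 2022-09-15 is untouched.
2022-09-25 through 2022-09-27 with B removed leaves 2022-09-26 through 2022-09-26.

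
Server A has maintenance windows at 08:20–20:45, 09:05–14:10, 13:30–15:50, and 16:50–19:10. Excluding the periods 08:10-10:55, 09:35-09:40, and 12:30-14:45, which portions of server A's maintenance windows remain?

10:55-12:30, 14:45-20:45

First set merges to 08:20-20:45.
Second set merges to 08:10-10:55, 12:30-14:45.
08:20-20:45 \ B = 10:55-12:30, 14:45-20:45.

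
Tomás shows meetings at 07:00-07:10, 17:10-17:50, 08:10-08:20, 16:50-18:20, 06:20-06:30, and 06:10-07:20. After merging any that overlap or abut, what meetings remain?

Sort by start: 06:10–07:20, 06:20–06:30, 07:00–07:10, 08:10–08:20, 16:50–18:20, 17:10–17:50.
06:20–06:30 overlaps/touches 06:10–07:20 → extend to 06:10–07:20.
07:00–07:10 overlaps/touches 06:10–07:20 → extend to 06:10–07:20.
08:10–08:20 is disjoint → start new block.
16:50–18:20 is disjoint → start new block.
17:10–17:50 overlaps/touches 16:50–18:20 → extend to 16:50–18:20.

06:10–07:20, 08:10–08:20, 16:50–18:20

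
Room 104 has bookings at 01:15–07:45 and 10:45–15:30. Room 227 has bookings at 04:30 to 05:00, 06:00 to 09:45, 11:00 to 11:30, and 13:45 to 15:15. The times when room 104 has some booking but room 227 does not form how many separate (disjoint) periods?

5

A \ B = 01:15–04:30, 05:00–06:00, 10:45–11:00, 11:30–13:45, 15:15–15:30.
That is 5 disjoint pieces.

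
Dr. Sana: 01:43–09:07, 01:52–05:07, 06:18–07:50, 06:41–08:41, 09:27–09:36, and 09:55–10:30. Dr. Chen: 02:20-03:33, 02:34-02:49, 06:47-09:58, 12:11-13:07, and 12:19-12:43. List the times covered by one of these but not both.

Merge the first list: 01:43–09:07, 09:27–09:36, 09:55–10:30.
Merge the second list: 02:20–03:33, 06:47–09:58, 12:11–13:07.
A but not B: 01:43–02:20, 03:33–06:47, 09:58–10:30.
B but not A: 09:07–09:27, 09:36–09:55, 12:11–13:07.
Combining gives A △ B.

01:43–02:20, 03:33–06:47, 09:07–09:27, 09:36–09:55, 09:58–10:30, 12:11–13:07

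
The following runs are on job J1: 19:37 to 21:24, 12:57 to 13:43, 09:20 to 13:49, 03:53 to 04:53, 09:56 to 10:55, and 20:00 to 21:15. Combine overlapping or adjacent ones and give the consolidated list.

03:53–04:53, 09:20–13:49, 19:37–21:24

Sort by start: 03:53–04:53, 09:20–13:49, 09:56–10:55, 12:57–13:43, 19:37–21:24, 20:00–21:15.
09:20–13:49 is disjoint → start new block.
09:56–10:55 overlaps/touches 09:20–13:49 → extend to 09:20–13:49.
12:57–13:43 overlaps/touches 09:20–13:49 → extend to 09:20–13:49.
19:37–21:24 is disjoint → start new block.
20:00–21:15 overlaps/touches 19:37–21:24 → extend to 19:37–21:24.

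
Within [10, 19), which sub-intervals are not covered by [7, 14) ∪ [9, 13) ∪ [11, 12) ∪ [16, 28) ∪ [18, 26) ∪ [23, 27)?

After merging, the occupied span is [7, 14), [16, 28).
Uncovered inside [10, 19): [14, 16).

[14, 16)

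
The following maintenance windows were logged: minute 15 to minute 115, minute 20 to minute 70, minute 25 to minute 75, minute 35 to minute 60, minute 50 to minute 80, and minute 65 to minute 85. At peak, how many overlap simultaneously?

Walk the sorted start/end points keeping a running depth.
The depth first hits 5 at minute 50.

5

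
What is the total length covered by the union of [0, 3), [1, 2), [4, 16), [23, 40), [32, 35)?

Merged: [0, 3), [4, 16), [23, 40).
Lengths: 3 + 12 + 17 = 32.

32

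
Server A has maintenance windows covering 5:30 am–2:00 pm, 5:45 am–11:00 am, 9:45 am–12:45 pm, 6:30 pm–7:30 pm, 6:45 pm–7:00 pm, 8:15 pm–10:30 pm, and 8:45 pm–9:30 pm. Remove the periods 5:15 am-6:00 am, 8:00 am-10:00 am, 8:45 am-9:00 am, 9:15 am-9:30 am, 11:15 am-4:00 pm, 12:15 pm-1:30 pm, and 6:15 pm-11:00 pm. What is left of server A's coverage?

6:00 am–8:00 am, 10:00 am–11:15 am

First set merges to 5:30 am–2:00 pm, 6:30 pm–7:30 pm, 8:15 pm–10:30 pm.
Second set merges to 5:15 am–6:00 am, 8:00 am–10:00 am, 11:15 am–4:00 pm, 6:15 pm–11:00 pm.
5:30 am–2:00 pm with B removed leaves 6:00 am–8:00 am, 10:00 am–11:15 am.
6:30 pm–7:30 pm lies entirely inside B → drops out.
8:15 pm–10:30 pm lies entirely inside B → drops out.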